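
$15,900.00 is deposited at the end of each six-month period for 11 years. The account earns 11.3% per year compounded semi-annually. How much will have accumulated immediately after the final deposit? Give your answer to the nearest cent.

$661,510.28

This is an ordinary annuity: 22 deposits of $15,900.00 at the end of each six-month period.
Periodic rate r = 0.113/2 per half-year; n is counted in half-years.
FV = PMT × [((1+r)^n − 1)/r] = 15,900 × [(1+r)^22 − 1] / r = $661,510.28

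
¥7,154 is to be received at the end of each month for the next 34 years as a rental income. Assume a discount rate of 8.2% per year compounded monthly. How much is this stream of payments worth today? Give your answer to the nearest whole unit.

¥981,881

This is an ordinary annuity: 408 payments of ¥7,154 at the end of each month.
Periodic rate r = 0.082/12 per month; n is counted in months.
PV = PMT × [(1 − (1+r)^−n)/r] = 7,154 × [1 − (1+r)^−408] / r = ¥981,881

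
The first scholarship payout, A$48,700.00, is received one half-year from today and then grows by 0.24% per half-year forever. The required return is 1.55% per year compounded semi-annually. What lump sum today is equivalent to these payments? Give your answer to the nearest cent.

Periodic rate r = 0.0155/2 per half-year.
Growing perpetuity (Gordon): PV = PMT₁ / (r − g) = 48,700 / (r − 0.0024) = A$9,102,803.74.

A$9,102,803.74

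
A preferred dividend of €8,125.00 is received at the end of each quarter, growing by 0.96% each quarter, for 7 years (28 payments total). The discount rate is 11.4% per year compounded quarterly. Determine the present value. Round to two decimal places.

€174,139.94

Periodic rate r = 0.114/4 per quarter; n is counted in quarters.
Growing ordinary annuity: PV = PMT₁ × [1 − ((1+g)/(1+r))^n] / (r − g) = 8,125 × [1 − ((1+0.0096)/(1+r))^28] / (r − 0.0096) = €174,139.94.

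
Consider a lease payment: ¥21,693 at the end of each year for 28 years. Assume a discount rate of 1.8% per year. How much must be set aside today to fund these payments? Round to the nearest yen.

This is an ordinary annuity: 28 payments of ¥21,693 at the end of each year.
Periodic rate r = 0.018 per year.
PV = PMT × [(1 − (1+r)^−n)/r] = 21,693 × [1 − (1+r)^−28] / r = ¥473,844

¥473,844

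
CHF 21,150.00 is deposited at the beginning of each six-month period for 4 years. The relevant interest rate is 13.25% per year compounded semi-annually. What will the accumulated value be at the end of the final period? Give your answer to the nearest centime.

This is an annuity due: 8 deposits of CHF 21,150.00 at the beginning of each six-month period.
Periodic rate r = 0.1325/2 per half-year; n is counted in half-years.
FV = PMT × [((1+r)^n − 1)/r] × (1+r) = 21,150 × [(1+r)^8 − 1] / r × (1+r) = CHF 228,268.91

CHF 228,268.91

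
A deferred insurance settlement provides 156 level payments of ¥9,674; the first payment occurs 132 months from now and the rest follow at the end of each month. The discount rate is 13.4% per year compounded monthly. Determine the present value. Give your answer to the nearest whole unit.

¥166,484

Ordinary annuity of 156 payments, first payment at period 132.
Periodic rate r = 0.134/12 per month; n is counted in months.
The ordinary-annuity PV formula values the stream one period before the first payment (period 131); discount that back 131 periods:
PV₀ = 9,674 × [1 − (1+r)^−156] / r × (1+r)^−131 = ¥166,484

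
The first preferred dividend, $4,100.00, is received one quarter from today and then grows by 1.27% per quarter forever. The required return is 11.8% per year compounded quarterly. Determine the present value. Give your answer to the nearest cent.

$244,047.62

Periodic rate r = 0.118/4 per quarter.
Growing perpetuity (Gordon): PV = PMT₁ / (r − g) = 4,100 / (r − 0.0127) = $244,047.62.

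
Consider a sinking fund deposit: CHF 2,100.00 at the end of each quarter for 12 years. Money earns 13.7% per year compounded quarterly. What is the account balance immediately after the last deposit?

CHF 247,419.90

This is an ordinary annuity: 48 deposits of CHF 2,100.00 at the end of each quarter.
Periodic rate r = 0.137/4 per quarter; n is counted in quarters.
FV = PMT × [((1+r)^n − 1)/r] = 2,100 × [(1+r)^48 − 1] / r = CHF 247,419.90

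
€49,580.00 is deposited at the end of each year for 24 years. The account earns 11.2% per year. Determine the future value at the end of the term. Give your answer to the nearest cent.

€5,214,545.67

This is an ordinary annuity: 24 deposits of €49,580.00 at the end of each year.
Periodic rate r = 0.112 per year.
FV = PMT × [((1+r)^n − 1)/r] = 49,580 × [(1+r)^24 − 1] / r = €5,214,545.67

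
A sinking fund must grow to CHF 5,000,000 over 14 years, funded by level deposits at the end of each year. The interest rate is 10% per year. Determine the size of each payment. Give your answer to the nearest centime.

CHF 178,731.12

Level ordinary annuity; solve FV = PMT × [((1+r)^n − 1)/r] for PMT.
Periodic rate r = 0.1 per year.
With n = 14: PMT = 5,000,000 / ([((1+r)^n − 1)/r]) = CHF 178,731.12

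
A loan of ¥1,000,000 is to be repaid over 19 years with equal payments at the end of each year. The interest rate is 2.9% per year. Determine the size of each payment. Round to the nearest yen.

¥69,197

Level ordinary annuity; solve PV = PMT × [(1 − (1+r)^−n)/r] for PMT.
Periodic rate r = 0.029 per year.
With n = 19: PMT = 1,000,000 / ([(1 − (1+r)^−n)/r]) = ¥69,197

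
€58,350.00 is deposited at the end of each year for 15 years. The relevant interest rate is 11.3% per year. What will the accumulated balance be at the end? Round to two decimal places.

€2,056,332.68

This is an ordinary annuity: 15 deposits of €58,350.00 at the end of each year.
Periodic rate r = 0.113 per year.
FV = PMT × [((1+r)^n − 1)/r] = 58,350 × [(1+r)^15 − 1] / r = €2,056,332.68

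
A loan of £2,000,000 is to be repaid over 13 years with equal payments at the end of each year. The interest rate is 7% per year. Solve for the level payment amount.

Level ordinary annuity; solve PV = PMT × [(1 − (1+r)^−n)/r] for PMT.
Periodic rate r = 0.07 per year.
With n = 13: PMT = 2,000,000 / ([(1 − (1+r)^−n)/r]) = £239,301.70

£239,301.70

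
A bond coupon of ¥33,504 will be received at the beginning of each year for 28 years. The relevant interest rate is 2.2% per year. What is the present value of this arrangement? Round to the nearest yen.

This is an annuity due: 28 payments of ¥33,504 at the beginning of each year.
Periodic rate r = 0.022 per year.
PV = PMT × [(1 − (1+r)^−n)/r] × (1+r) = 33,504 × [1 − (1+r)^−28] / r × (1+r) = ¥710,161

¥710,161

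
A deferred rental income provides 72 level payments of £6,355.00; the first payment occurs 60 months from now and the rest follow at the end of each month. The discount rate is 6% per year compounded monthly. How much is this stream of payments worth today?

Ordinary annuity of 72 payments, first payment at period 60.
Periodic rate r = 0.06/12 per month; n is counted in months.
The ordinary-annuity PV formula values the stream one period before the first payment (period 59); discount that back 59 periods:
PV₀ = 6,355 × [1 − (1+r)^−72] / r × (1+r)^−59 = £285,706.24

£285,706.24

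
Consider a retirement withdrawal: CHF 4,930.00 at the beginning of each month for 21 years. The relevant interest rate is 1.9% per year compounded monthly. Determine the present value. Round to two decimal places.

CHF 1,025,392.68

This is an annuity due: 252 payments of CHF 4,930.00 at the beginning of each month.
Periodic rate r = 0.019/12 per month; n is counted in months.
PV = PMT × [(1 − (1+r)^−n)/r] × (1+r) = 4,930 × [1 − (1+r)^−252] / r × (1+r) = CHF 1,025,392.68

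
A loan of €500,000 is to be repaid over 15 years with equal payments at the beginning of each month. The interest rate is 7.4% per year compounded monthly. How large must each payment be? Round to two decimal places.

Level annuity due; solve PV = PMT × [(1 − (1+r)^−n)/r] × (1+r) for PMT.
Periodic rate r = 0.074/12 per month; n is counted in months.
With n = 180: PMT = 500,000 / ([(1 − (1+r)^−n)/r] × (1+r)) = €4,578.46

€4,578.46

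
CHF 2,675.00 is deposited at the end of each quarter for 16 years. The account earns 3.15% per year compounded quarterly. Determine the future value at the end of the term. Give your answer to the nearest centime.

CHF 221,495.00

This is an ordinary annuity: 64 deposits of CHF 2,675.00 at the end of each quarter.
Periodic rate r = 0.0315/4 per quarter; n is counted in quarters.
FV = PMT × [((1+r)^n − 1)/r] = 2,675 × [(1+r)^64 − 1] / r = CHF 221,495.00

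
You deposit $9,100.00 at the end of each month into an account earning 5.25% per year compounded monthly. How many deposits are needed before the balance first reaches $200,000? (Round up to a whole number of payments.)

22 payments

Periodic rate r = 0.0525/12 per month; n is counted in months.
Ordinary annuity FV: 200,000 = 9,100 × [((1+r)^n − 1)/r].
(1+r)^n = 1 + 200,000 × r / 9,100, so n = ln(1 + 200,000·r/9,100) / ln(1+r) = 21.03.
Round up to a whole number of payments: n = 22.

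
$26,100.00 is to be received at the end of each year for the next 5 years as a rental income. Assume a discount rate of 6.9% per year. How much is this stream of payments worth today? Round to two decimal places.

This is an ordinary annuity: 5 payments of $26,100.00 at the end of each year.
Periodic rate r = 0.069 per year.
PV = PMT × [(1 − (1+r)^−n)/r] = 26,100 × [1 − (1+r)^−5] / r = $107,302.30

$107,302.30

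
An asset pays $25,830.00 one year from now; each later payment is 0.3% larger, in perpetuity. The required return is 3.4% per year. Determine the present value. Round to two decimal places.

Periodic rate r = 0.034 per year.
Growing perpetuity (Gordon): PV = PMT₁ / (r − g) = 25,830 / (r − 0.003) = $833,225.81.

$833,225.81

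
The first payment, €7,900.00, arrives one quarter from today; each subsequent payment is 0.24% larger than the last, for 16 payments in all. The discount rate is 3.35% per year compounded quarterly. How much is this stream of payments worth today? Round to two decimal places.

Periodic rate r = 0.0335/4 per quarter; n is counted in quarters.
Growing ordinary annuity: PV = PMT₁ × [1 − ((1+g)/(1+r))^n] / (r − g) = 7,900 × [1 − ((1+0.0024)/(1+r))^16] / (r − 0.0024) = €119,930.70.

€119,930.70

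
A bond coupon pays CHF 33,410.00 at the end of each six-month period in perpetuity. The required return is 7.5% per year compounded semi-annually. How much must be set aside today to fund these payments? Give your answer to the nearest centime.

CHF 890,933.33

Periodic rate r = 0.075/2 per half-year.
Level perpetuity: PV = PMT / r = 33,410 / (0.075/2) = CHF 890,933.33.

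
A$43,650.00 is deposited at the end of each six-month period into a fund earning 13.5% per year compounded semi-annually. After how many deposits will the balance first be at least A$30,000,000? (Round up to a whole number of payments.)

Periodic rate r = 0.135/2 per half-year; n is counted in half-years.
Ordinary annuity FV: 30,000,000 = 43,650 × [((1+r)^n − 1)/r].
(1+r)^n = 1 + 30,000,000 × r / 43,650, so n = ln(1 + 30,000,000·r/43,650) / ln(1+r) = 59.07.
Round up to a whole number of payments: n = 60.

60 payments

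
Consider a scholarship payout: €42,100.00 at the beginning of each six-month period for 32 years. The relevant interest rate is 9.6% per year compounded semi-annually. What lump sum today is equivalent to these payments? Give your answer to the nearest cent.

This is an annuity due: 64 payments of €42,100.00 at the beginning of each six-month period.
Periodic rate r = 0.096/2 per half-year; n is counted in half-years.
PV = PMT × [(1 − (1+r)^−n)/r] × (1+r) = 42,100 × [1 − (1+r)^−64] / r × (1+r) = €873,445.03

€873,445.03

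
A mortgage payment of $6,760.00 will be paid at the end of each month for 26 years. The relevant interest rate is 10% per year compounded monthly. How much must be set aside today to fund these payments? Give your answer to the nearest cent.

This is an ordinary annuity: 312 payments of $6,760.00 at the end of each month.
Periodic rate r = 0.1/12 per month; n is counted in months.
PV = PMT × [(1 − (1+r)^−n)/r] = 6,760 × [1 − (1+r)^−312] / r = $750,296.65

$750,296.65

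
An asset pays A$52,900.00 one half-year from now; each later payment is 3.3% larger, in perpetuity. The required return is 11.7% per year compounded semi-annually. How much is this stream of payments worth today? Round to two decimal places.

A$2,074,509.80

Periodic rate r = 0.117/2 per half-year.
Growing perpetuity (Gordon): PV = PMT₁ / (r − g) = 52,900 / (r − 0.033) = A$2,074,509.80.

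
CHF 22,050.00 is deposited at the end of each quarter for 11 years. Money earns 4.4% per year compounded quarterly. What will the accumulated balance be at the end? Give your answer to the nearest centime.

CHF 1,239,349.29

This is an ordinary annuity: 44 deposits of CHF 22,050.00 at the end of each quarter.
Periodic rate r = 0.044/4 per quarter; n is counted in quarters.
FV = PMT × [((1+r)^n − 1)/r] = 22,050 × [(1+r)^44 − 1] / r = CHF 1,239,349.29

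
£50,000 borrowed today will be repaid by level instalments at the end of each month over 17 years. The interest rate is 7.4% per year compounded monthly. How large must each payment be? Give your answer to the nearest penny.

Level ordinary annuity; solve PV = PMT × [(1 − (1+r)^−n)/r] for PMT.
Periodic rate r = 0.074/12 per month; n is counted in months.
With n = 204: PMT = 50,000 / ([(1 − (1+r)^−n)/r]) = £431.43

£431.43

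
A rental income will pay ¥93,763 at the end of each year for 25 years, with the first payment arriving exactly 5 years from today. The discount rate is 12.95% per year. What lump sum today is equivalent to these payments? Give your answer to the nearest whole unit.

¥423,667

Ordinary annuity of 25 payments, first payment at period 5.
Periodic rate r = 0.1295 per year.
The ordinary-annuity PV formula values the stream one period before the first payment (period 4); discount that back 4 periods:
PV₀ = 93,763 × [1 − (1+r)^−25] / r × (1+r)^−4 = ¥423,667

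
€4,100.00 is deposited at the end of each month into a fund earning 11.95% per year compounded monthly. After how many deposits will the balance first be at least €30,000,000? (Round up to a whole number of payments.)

435 payments

Periodic rate r = 0.1195/12 per month; n is counted in months.
Ordinary annuity FV: 30,000,000 = 4,100 × [((1+r)^n − 1)/r].
(1+r)^n = 1 + 30,000,000 × r / 4,100, so n = ln(1 + 30,000,000·r/4,100) / ln(1+r) = 434.17.
Round up to a whole number of payments: n = 435.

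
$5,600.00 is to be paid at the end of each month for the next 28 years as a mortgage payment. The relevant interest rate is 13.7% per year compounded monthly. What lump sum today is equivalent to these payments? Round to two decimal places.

$479,693.29

This is an ordinary annuity: 336 payments of $5,600.00 at the end of each month.
Periodic rate r = 0.137/12 per month; n is counted in months.
PV = PMT × [(1 − (1+r)^−n)/r] = 5,600 × [1 − (1+r)^−336] / r = $479,693.29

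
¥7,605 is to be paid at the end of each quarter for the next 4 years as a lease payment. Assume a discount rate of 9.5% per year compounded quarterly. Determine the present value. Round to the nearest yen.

This is an ordinary annuity: 16 payments of ¥7,605 at the end of each quarter.
Periodic rate r = 0.095/4 per quarter; n is counted in quarters.
PV = PMT × [(1 − (1+r)^−n)/r] = 7,605 × [1 − (1+r)^−16] / r = ¥100,256

¥100,256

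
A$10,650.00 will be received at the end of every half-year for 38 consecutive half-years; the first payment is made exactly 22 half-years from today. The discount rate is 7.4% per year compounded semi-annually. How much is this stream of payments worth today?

A$100,468.45

Ordinary annuity of 38 payments, first payment at period 22.
Periodic rate r = 0.074/2 per half-year; n is counted in half-years.
The ordinary-annuity PV formula values the stream one period before the first payment (period 21); discount that back 21 periods:
PV₀ = 10,650 × [1 − (1+r)^−38] / r × (1+r)^−21 = A$100,468.45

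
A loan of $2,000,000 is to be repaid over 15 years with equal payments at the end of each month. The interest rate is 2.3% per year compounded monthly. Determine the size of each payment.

Level ordinary annuity; solve PV = PMT × [(1 − (1+r)^−n)/r] for PMT.
Periodic rate r = 0.023/12 per month; n is counted in months.
With n = 180: PMT = 2,000,000 / ([(1 − (1+r)^−n)/r]) = $13,148.31

$13,148.31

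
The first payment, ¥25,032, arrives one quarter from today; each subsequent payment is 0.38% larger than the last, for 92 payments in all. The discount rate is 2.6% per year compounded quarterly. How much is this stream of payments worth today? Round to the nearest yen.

¥2,029,992

Periodic rate r = 0.026/4 per quarter; n is counted in quarters.
Growing ordinary annuity: PV = PMT₁ × [1 − ((1+g)/(1+r))^n] / (r − g) = 25,032 × [1 − ((1+0.0038)/(1+r))^92] / (r − 0.0038) = ¥2,029,992.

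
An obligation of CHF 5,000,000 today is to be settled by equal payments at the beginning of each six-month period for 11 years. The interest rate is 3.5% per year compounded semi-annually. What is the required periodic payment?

Level annuity due; solve PV = PMT × [(1 − (1+r)^−n)/r] × (1+r) for PMT.
Periodic rate r = 0.035/2 per half-year; n is counted in half-years.
With n = 22: PMT = 5,000,000 / ([(1 − (1+r)^−n)/r] × (1+r)) = CHF 271,038.71

CHF 271,038.71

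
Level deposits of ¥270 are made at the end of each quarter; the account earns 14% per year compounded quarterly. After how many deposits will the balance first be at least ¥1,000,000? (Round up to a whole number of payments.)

Periodic rate r = 0.14/4 per quarter; n is counted in quarters.
Ordinary annuity FV: 1,000,000 = 270 × [((1+r)^n − 1)/r].
(1+r)^n = 1 + 1,000,000 × r / 270, so n = ln(1 + 1,000,000·r/270) / ln(1+r) = 141.63.
Round up to a whole number of payments: n = 142.

142 payments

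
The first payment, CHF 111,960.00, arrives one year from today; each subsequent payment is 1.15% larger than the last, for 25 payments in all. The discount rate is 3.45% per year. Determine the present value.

CHF 2,093,101.67

Periodic rate r = 0.0345 per year.
Growing ordinary annuity: PV = PMT₁ × [1 − ((1+g)/(1+r))^n] / (r − g) = 111,960 × [1 − ((1+0.0115)/(1+r))^25] / (r − 0.0115) = CHF 2,093,101.67.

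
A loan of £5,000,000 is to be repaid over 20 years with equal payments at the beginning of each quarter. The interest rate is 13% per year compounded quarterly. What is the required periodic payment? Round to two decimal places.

Level annuity due; solve PV = PMT × [(1 − (1+r)^−n)/r] × (1+r) for PMT.
Periodic rate r = 0.13/4 per quarter; n is counted in quarters.
With n = 80: PMT = 5,000,000 / ([(1 − (1+r)^−n)/r] × (1+r)) = £170,590.33

£170,590.33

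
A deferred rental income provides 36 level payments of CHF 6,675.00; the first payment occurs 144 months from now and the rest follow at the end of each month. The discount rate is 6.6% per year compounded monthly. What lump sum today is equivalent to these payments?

CHF 99,255.24

Ordinary annuity of 36 payments, first payment at period 144.
Periodic rate r = 0.066/12 per month; n is counted in months.
The ordinary-annuity PV formula values the stream one period before the first payment (period 143); discount that back 143 periods:
PV₀ = 6,675 × [1 − (1+r)^−36] / r × (1+r)^−143 = CHF 99,255.24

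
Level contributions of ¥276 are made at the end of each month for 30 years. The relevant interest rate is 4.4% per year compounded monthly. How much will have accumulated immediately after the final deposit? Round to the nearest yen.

¥205,825

This is an ordinary annuity: 360 deposits of ¥276 at the end of each month.
Periodic rate r = 0.044/12 per month; n is counted in months.
FV = PMT × [((1+r)^n − 1)/r] = 276 × [(1+r)^360 − 1] / r = ¥205,825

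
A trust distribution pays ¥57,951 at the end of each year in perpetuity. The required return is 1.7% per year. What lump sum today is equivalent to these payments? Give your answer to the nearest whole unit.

Periodic rate r = 0.017 per year.
Level perpetuity: PV = PMT / r = 57,951 / (0.017) = ¥3,408,882.

¥3,408,882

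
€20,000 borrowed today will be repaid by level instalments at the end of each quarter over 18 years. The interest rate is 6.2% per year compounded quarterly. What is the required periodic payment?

€462.97

Level ordinary annuity; solve PV = PMT × [(1 − (1+r)^−n)/r] for PMT.
Periodic rate r = 0.062/4 per quarter; n is counted in quarters.
With n = 72: PMT = 20,000 / ([(1 − (1+r)^−n)/r]) = €462.97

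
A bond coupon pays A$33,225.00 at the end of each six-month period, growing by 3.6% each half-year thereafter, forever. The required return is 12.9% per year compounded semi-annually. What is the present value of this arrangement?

Periodic rate r = 0.129/2 per half-year.
Growing perpetuity (Gordon): PV = PMT₁ / (r − g) = 33,225 / (r − 0.036) = A$1,165,789.47.

A$1,165,789.47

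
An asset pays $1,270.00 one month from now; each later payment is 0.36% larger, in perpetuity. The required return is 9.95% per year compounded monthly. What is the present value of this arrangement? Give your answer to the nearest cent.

Periodic rate r = 0.0995/12 per month.
Growing perpetuity (Gordon): PV = PMT₁ / (r − g) = 1,270 / (r − 0.0036) = $270,692.72.

$270,692.72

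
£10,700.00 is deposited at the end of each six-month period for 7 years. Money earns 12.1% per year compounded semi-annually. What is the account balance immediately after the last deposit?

This is an ordinary annuity: 14 deposits of £10,700.00 at the end of each six-month period.
Periodic rate r = 0.121/2 per half-year; n is counted in half-years.
FV = PMT × [((1+r)^n − 1)/r] = 10,700 × [(1+r)^14 − 1] / r = £225,651.56

£225,651.56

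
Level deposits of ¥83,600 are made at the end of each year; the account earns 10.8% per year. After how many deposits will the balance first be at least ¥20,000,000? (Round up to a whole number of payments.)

33 payments

Periodic rate r = 0.108 per year.
Ordinary annuity FV: 20,000,000 = 83,600 × [((1+r)^n − 1)/r].
(1+r)^n = 1 + 20,000,000 × r / 83,600, so n = ln(1 + 20,000,000·r/83,600) / ln(1+r) = 32.08.
Round up to a whole number of payments: n = 33.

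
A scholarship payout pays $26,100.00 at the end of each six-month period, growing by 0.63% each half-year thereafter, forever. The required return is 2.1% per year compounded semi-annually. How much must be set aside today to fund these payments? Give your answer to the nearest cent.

$6,214,285.71

Periodic rate r = 0.021/2 per half-year.
Growing perpetuity (Gordon): PV = PMT₁ / (r − g) = 26,100 / (r − 0.0063) = $6,214,285.71.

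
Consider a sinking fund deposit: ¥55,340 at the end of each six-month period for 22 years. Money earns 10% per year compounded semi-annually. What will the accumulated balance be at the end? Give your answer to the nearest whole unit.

This is an ordinary annuity: 44 deposits of ¥55,340 at the end of each six-month period.
Periodic rate r = 0.1/2 per half-year; n is counted in half-years.
FV = PMT × [((1+r)^n − 1)/r] = 55,340 × [(1+r)^44 − 1] / r = ¥8,364,254

¥8,364,254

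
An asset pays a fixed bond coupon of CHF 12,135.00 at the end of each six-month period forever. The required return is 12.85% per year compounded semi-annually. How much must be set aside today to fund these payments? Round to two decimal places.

CHF 188,871.60

Periodic rate r = 0.1285/2 per half-year.
Level perpetuity: PV = PMT / r = 12,135 / (0.1285/2) = CHF 188,871.60.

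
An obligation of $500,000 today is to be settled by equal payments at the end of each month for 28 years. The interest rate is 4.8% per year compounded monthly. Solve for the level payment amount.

$2,708.19

Level ordinary annuity; solve PV = PMT × [(1 − (1+r)^−n)/r] for PMT.
Periodic rate r = 0.048/12 per month; n is counted in months.
With n = 336: PMT = 500,000 / ([(1 − (1+r)^−n)/r]) = $2,708.19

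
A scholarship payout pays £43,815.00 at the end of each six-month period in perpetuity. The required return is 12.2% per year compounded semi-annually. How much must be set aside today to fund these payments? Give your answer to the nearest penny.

£718,278.69

Periodic rate r = 0.122/2 per half-year.
Level perpetuity: PV = PMT / r = 43,815 / (0.122/2) = £718,278.69.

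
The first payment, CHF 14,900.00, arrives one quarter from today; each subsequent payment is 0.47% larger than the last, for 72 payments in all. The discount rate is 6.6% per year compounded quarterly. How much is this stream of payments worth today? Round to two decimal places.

CHF 717,966.37

Periodic rate r = 0.066/4 per quarter; n is counted in quarters.
Growing ordinary annuity: PV = PMT₁ × [1 − ((1+g)/(1+r))^n] / (r − g) = 14,900 × [1 − ((1+0.0047)/(1+r))^72] / (r − 0.0047) = CHF 717,966.37.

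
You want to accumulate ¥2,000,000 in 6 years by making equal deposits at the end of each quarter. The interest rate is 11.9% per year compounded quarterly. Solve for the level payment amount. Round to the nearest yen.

Level ordinary annuity; solve FV = PMT × [((1+r)^n − 1)/r] for PMT.
Periodic rate r = 0.119/4 per quarter; n is counted in quarters.
With n = 24: PMT = 2,000,000 / ([((1+r)^n − 1)/r]) = ¥58,277

¥58,277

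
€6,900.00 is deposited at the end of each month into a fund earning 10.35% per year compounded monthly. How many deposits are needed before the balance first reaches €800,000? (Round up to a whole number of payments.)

81 payments

Periodic rate r = 0.1035/12 per month; n is counted in months.
Ordinary annuity FV: 800,000 = 6,900 × [((1+r)^n − 1)/r].
(1+r)^n = 1 + 800,000 × r / 6,900, so n = ln(1 + 800,000·r/6,900) / ln(1+r) = 80.71.
Round up to a whole number of payments: n = 81.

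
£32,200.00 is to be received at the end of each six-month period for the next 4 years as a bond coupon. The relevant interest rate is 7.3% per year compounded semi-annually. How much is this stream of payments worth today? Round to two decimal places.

This is an ordinary annuity: 8 payments of £32,200.00 at the end of each six-month period.
Periodic rate r = 0.073/2 per half-year; n is counted in half-years.
PV = PMT × [(1 − (1+r)^−n)/r] = 32,200 × [1 − (1+r)^−8] / r = £219,962.23

£219,962.23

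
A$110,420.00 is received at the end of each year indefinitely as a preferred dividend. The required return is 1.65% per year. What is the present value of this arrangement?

A$6,692,121.21

Periodic rate r = 0.0165 per year.
Level perpetuity: PV = PMT / r = 110,420 / (0.0165) = A$6,692,121.21.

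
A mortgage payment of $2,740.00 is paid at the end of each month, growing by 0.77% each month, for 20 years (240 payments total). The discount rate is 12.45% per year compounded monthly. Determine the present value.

Periodic rate r = 0.1245/12 per month; n is counted in months.
Growing ordinary annuity: PV = PMT₁ × [1 − ((1+g)/(1+r))^n] / (r − g) = 2,740 × [1 − ((1+0.0077)/(1+r))^240] / (r − 0.0077) = $482,164.87.

$482,164.87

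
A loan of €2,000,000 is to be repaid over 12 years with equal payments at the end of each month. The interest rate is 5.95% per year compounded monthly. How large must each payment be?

Level ordinary annuity; solve PV = PMT × [(1 − (1+r)^−n)/r] for PMT.
Periodic rate r = 0.0595/12 per month; n is counted in months.
With n = 144: PMT = 2,000,000 / ([(1 − (1+r)^−n)/r]) = €19,465.29

€19,465.29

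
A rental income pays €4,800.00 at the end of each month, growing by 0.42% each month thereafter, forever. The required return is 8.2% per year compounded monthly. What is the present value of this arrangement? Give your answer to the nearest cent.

Periodic rate r = 0.082/12 per month.
Growing perpetuity (Gordon): PV = PMT₁ / (r − g) = 4,800 / (r − 0.0042) = €1,822,784.81.

€1,822,784.81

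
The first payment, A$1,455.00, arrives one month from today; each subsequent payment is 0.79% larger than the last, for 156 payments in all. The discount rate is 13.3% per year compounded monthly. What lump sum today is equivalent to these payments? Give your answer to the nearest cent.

Periodic rate r = 0.133/12 per month; n is counted in months.
Growing ordinary annuity: PV = PMT₁ × [1 − ((1+g)/(1+r))^n] / (r − g) = 1,455 × [1 − ((1+0.0079)/(1+r))^156] / (r − 0.0079) = A$177,596.33.

A$177,596.33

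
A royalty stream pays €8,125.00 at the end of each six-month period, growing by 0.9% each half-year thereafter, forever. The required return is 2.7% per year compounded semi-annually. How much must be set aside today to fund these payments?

Periodic rate r = 0.027/2 per half-year.
Growing perpetuity (Gordon): PV = PMT₁ / (r − g) = 8,125 / (r − 0.009) = €1,805,555.56.

€1,805,555.56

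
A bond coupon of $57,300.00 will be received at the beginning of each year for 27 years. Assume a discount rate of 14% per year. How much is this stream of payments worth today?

This is an annuity due: 27 payments of $57,300.00 at the beginning of each year.
Periodic rate r = 0.14 per year.
PV = PMT × [(1 − (1+r)^−n)/r] × (1+r) = 57,300 × [1 − (1+r)^−27] / r × (1+r) = $453,018.19

$453,018.19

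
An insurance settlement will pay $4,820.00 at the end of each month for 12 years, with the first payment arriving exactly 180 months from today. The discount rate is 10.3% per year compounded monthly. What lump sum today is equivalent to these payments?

Ordinary annuity of 144 payments, first payment at period 180.
Periodic rate r = 0.103/12 per month; n is counted in months.
The ordinary-annuity PV formula values the stream one period before the first payment (period 179); discount that back 179 periods:
PV₀ = 4,820 × [1 − (1+r)^−144] / r × (1+r)^−179 = $86,092.43

$86,092.43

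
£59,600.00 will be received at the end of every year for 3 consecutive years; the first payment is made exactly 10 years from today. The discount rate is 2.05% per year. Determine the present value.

£143,048.74

Ordinary annuity of 3 payments, first payment at period 10.
Periodic rate r = 0.0205 per year.
The ordinary-annuity PV formula values the stream one period before the first payment (period 9); discount that back 9 periods:
PV₀ = 59,600 × [1 − (1+r)^−3] / r × (1+r)^−9 = £143,048.74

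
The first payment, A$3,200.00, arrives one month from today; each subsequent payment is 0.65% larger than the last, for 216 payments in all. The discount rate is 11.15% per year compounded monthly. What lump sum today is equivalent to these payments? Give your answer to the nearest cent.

A$516,097.91

Periodic rate r = 0.1115/12 per month; n is counted in months.
Growing ordinary annuity: PV = PMT₁ × [1 − ((1+g)/(1+r))^n] / (r − g) = 3,200 × [1 − ((1+0.0065)/(1+r))^216] / (r − 0.0065) = A$516,097.91.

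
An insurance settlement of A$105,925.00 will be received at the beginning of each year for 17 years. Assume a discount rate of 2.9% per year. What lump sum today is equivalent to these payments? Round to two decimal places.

This is an annuity due: 17 payments of A$105,925.00 at the beginning of each year.
Periodic rate r = 0.029 per year.
PV = PMT × [(1 − (1+r)^−n)/r] × (1+r) = 105,925 × [1 − (1+r)^−17] / r × (1+r) = A$1,446,688.75

A$1,446,688.75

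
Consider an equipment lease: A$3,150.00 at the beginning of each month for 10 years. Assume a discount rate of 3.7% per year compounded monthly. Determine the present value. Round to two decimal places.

A$316,523.63

This is an annuity due: 120 payments of A$3,150.00 at the beginning of each month.
Periodic rate r = 0.037/12 per month; n is counted in months.
PV = PMT × [(1 − (1+r)^−n)/r] × (1+r) = 3,150 × [1 − (1+r)^−120] / r × (1+r) = A$316,523.63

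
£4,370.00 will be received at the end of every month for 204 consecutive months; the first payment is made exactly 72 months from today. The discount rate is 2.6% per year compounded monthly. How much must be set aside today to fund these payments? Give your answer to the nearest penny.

Ordinary annuity of 204 payments, first payment at period 72.
Periodic rate r = 0.026/12 per month; n is counted in months.
The ordinary-annuity PV formula values the stream one period before the first payment (period 71); discount that back 71 periods:
PV₀ = 4,370 × [1 − (1+r)^−204] / r × (1+r)^−71 = £617,378.45

£617,378.45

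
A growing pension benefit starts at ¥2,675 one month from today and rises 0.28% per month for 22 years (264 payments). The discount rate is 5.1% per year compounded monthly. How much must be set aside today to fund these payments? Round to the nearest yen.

Periodic rate r = 0.051/12 per month; n is counted in months.
Growing ordinary annuity: PV = PMT₁ × [1 − ((1+g)/(1+r))^n] / (r − g) = 2,675 × [1 − ((1+0.0028)/(1+r))^264] / (r − 0.0028) = ¥585,056.

¥585,056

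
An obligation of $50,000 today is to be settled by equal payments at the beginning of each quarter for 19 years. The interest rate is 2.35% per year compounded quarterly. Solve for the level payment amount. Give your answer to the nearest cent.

$812.79

Level annuity due; solve PV = PMT × [(1 − (1+r)^−n)/r] × (1+r) for PMT.
Periodic rate r = 0.0235/4 per quarter; n is counted in quarters.
With n = 76: PMT = 50,000 / ([(1 − (1+r)^−n)/r] × (1+r)) = $812.79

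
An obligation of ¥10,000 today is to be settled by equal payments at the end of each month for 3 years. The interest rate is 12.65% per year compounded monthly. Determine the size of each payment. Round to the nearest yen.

¥335

Level ordinary annuity; solve PV = PMT × [(1 − (1+r)^−n)/r] for PMT.
Periodic rate r = 0.1265/12 per month; n is counted in months.
With n = 36: PMT = 10,000 / ([(1 − (1+r)^−n)/r]) = ¥335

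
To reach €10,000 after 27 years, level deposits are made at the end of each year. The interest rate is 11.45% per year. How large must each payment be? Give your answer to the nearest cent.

€64.80

Level ordinary annuity; solve FV = PMT × [((1+r)^n − 1)/r] for PMT.
Periodic rate r = 0.1145 per year.
With n = 27: PMT = 10,000 / ([((1+r)^n − 1)/r]) = €64.80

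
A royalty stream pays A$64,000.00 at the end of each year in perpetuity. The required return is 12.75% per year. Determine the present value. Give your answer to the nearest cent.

Periodic rate r = 0.1275 per year.
Level perpetuity: PV = PMT / r = 64,000 / (0.1275) = A$501,960.78.

A$501,960.78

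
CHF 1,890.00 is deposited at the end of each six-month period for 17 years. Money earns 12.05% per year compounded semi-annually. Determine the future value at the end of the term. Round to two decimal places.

This is an ordinary annuity: 34 deposits of CHF 1,890.00 at the end of each six-month period.
Periodic rate r = 0.1205/2 per half-year; n is counted in half-years.
FV = PMT × [((1+r)^n − 1)/r] = 1,890 × [(1+r)^34 − 1] / r = CHF 197,921.34

CHF 197,921.34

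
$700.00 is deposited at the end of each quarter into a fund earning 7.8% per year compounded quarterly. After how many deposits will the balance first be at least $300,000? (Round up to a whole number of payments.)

116 payments

Periodic rate r = 0.078/4 per quarter; n is counted in quarters.
Ordinary annuity FV: 300,000 = 700 × [((1+r)^n − 1)/r].
(1+r)^n = 1 + 300,000 × r / 700, so n = ln(1 + 300,000·r/700) / ln(1+r) = 115.79.
Round up to a whole number of payments: n = 116.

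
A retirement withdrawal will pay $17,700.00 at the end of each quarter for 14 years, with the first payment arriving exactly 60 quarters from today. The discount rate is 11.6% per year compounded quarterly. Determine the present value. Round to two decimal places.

Ordinary annuity of 56 payments, first payment at period 60.
Periodic rate r = 0.116/4 per quarter; n is counted in quarters.
The ordinary-annuity PV formula values the stream one period before the first payment (period 59); discount that back 59 periods:
PV₀ = 17,700 × [1 − (1+r)^−56] / r × (1+r)^−59 = $90,204.03

$90,204.03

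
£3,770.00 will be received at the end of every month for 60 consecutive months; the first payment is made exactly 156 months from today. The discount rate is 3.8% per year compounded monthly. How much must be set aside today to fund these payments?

Ordinary annuity of 60 payments, first payment at period 156.
Periodic rate r = 0.038/12 per month; n is counted in months.
The ordinary-annuity PV formula values the stream one period before the first payment (period 155); discount that back 155 periods:
PV₀ = 3,770 × [1 − (1+r)^−60] / r × (1+r)^−155 = £126,018.61

£126,018.61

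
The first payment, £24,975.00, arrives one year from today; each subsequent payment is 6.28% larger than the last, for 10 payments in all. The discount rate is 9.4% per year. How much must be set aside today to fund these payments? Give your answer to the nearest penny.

Periodic rate r = 0.094 per year.
Growing ordinary annuity: PV = PMT₁ × [1 − ((1+g)/(1+r))^n] / (r − g) = 24,975 × [1 − ((1+0.0628)/(1+r))^10] / (r − 0.0628) = £201,113.34.

£201,113.34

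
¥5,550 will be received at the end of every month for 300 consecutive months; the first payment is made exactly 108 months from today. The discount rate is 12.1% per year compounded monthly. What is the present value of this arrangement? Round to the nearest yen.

Ordinary annuity of 300 payments, first payment at period 108.
Periodic rate r = 0.121/12 per month; n is counted in months.
The ordinary-annuity PV formula values the stream one period before the first payment (period 107); discount that back 107 periods:
PV₀ = 5,550 × [1 − (1+r)^−300] / r × (1+r)^−107 = ¥178,859

¥178,859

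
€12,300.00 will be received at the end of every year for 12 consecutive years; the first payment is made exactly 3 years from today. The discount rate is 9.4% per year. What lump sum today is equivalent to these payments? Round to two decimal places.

Ordinary annuity of 12 payments, first payment at period 3.
Periodic rate r = 0.094 per year.
The ordinary-annuity PV formula values the stream one period before the first payment (period 2); discount that back 2 periods:
PV₀ = 12,300 × [1 − (1+r)^−12] / r × (1+r)^−2 = €72,131.52

€72,131.52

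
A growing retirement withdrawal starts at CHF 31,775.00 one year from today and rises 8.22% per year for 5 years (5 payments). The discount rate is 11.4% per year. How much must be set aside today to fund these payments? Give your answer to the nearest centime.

Periodic rate r = 0.114 per year.
Growing ordinary annuity: PV = PMT₁ × [1 − ((1+g)/(1+r))^n] / (r − g) = 31,775 × [1 − ((1+0.0822)/(1+r))^5] / (r − 0.0822) = CHF 134,703.61.

CHF 134,703.61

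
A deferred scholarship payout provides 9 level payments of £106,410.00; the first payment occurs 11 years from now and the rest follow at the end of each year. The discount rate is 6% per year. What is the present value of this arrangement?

£404,148.31

Ordinary annuity of 9 payments, first payment at period 11.
Periodic rate r = 0.06 per year.
The ordinary-annuity PV formula values the stream one period before the first payment (period 10); discount that back 10 periods:
PV₀ = 106,410 × [1 − (1+r)^−9] / r × (1+r)^−10 = £404,148.31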